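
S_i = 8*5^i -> [8, 40, 200, 1000, 5000]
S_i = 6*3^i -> [6, 18, 54, 162, 486]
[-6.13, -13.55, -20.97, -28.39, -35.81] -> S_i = -6.13 + -7.42*i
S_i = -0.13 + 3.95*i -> [-0.13, 3.82, 7.77, 11.72, 15.67]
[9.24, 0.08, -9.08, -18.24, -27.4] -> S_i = 9.24 + -9.16*i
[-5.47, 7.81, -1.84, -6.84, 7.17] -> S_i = Random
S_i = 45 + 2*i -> [45, 47, 49, 51, 53]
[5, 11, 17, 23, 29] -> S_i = 5 + 6*i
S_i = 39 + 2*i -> [39, 41, 43, 45, 47]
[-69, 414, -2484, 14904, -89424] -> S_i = -69*-6^i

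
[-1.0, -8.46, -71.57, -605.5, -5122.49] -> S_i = -1.00*8.46^i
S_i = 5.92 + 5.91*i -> [5.92, 11.83, 17.74, 23.65, 29.56]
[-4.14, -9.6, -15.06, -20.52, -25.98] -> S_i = -4.14 + -5.46*i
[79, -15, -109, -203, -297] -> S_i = 79 + -94*i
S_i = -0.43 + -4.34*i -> [-0.43, -4.77, -9.11, -13.45, -17.79]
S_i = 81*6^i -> [81, 486, 2916, 17496, 104976]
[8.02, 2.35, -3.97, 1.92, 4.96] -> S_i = Random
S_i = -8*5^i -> [-8, -40, -200, -1000, -5000]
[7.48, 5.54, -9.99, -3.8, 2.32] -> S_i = Random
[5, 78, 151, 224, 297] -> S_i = 5 + 73*i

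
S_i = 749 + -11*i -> [749, 738, 727, 716, 705]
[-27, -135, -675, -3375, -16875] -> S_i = -27*5^i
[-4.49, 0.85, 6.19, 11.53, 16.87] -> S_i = -4.49 + 5.34*i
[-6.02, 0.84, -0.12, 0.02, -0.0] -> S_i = -6.02*(-0.14)^i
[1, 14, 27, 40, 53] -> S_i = 1 + 13*i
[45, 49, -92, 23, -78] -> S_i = Random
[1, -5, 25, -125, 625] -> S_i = 1*-5^i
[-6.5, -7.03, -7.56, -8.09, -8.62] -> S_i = -6.50 + -0.53*i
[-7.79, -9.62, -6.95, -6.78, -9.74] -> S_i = Random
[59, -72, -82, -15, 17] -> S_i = Random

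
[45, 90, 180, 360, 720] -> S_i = 45*2^i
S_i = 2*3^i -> [2, 6, 18, 54, 162]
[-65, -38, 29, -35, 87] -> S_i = Random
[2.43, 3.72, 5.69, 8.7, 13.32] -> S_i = 2.43*1.53^i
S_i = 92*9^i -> [92, 828, 7452, 67068, 603612]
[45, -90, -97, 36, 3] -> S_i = Random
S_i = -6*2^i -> [-6, -12, -24, -48, -96]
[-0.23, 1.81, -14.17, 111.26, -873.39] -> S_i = -0.23*(-7.85)^i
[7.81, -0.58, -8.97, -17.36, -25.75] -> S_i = 7.81 + -8.39*i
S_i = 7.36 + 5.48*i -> [7.36, 12.84, 18.32, 23.8, 29.28]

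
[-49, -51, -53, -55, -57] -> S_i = -49 + -2*i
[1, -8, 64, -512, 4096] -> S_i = 1*-8^i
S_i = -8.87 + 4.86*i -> [-8.87, -4.01, 0.85, 5.71, 10.57]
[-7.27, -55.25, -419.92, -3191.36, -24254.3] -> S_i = -7.27*7.60^i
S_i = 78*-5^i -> [78, -390, 1950, -9750, 48750]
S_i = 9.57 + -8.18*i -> [9.57, 1.39, -6.79, -14.97, -23.15]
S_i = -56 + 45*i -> [-56, -11, 34, 79, 124]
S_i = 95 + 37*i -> [95, 132, 169, 206, 243]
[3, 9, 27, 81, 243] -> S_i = 3*3^i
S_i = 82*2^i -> [82, 164, 328, 656, 1312]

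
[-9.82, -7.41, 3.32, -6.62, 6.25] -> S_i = Random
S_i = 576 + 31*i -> [576, 607, 638, 669, 700]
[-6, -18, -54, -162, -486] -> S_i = -6*3^i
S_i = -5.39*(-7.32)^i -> [-5.39, 39.45, -288.81, 2114.08, -15475.09]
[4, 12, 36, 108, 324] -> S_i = 4*3^i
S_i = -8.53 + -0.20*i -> [-8.53, -8.73, -8.93, -9.13, -9.33]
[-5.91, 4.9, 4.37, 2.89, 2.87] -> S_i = Random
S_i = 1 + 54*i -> [1, 55, 109, 163, 217]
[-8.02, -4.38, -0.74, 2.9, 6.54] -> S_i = -8.02 + 3.64*i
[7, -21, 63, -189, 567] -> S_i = 7*-3^i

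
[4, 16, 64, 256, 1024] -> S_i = 4*4^i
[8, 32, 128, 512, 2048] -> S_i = 8*4^i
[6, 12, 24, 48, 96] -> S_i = 6*2^i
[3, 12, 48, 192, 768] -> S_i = 3*4^i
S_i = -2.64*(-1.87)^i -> [-2.64, 4.94, -9.23, 17.26, -32.28]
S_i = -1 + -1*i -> [-1, -2, -3, -4, -5]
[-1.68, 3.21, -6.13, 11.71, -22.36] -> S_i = -1.68*(-1.91)^i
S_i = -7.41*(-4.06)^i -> [-7.41, 30.08, -122.14, 495.9, -2013.36]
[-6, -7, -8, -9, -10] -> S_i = -6 + -1*i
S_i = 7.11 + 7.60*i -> [7.11, 14.71, 22.31, 29.91, 37.51]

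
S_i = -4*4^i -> [-4, -16, -64, -256, -1024]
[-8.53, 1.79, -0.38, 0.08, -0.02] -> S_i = -8.53*(-0.21)^i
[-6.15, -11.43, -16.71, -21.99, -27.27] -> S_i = -6.15 + -5.28*i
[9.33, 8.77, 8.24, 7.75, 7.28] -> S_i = 9.33*0.94^i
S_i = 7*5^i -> [7, 35, 175, 875, 4375]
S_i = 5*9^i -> [5, 45, 405, 3645, 32805]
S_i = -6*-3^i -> [-6, 18, -54, 162, -486]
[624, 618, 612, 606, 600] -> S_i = 624 + -6*i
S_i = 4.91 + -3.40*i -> [4.91, 1.51, -1.89, -5.29, -8.69]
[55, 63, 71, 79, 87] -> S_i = 55 + 8*i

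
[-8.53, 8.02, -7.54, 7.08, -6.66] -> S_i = -8.53*(-0.94)^i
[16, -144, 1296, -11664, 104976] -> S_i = 16*-9^i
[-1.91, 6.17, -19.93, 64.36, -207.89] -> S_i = -1.91*(-3.23)^i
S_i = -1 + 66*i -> [-1, 65, 131, 197, 263]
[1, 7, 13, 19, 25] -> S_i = 1 + 6*i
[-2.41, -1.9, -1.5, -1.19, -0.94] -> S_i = -2.41*0.79^i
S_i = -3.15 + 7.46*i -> [-3.15, 4.31, 11.77, 19.23, 26.69]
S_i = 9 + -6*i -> [9, 3, -3, -9, -15]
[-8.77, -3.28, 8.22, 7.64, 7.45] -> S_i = Random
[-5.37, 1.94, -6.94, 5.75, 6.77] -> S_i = Random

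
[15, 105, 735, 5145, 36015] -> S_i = 15*7^i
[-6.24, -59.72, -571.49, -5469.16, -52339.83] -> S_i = -6.24*9.57^i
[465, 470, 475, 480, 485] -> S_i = 465 + 5*i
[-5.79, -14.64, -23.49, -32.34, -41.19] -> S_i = -5.79 + -8.85*i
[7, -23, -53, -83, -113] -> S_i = 7 + -30*i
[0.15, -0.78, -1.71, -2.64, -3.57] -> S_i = 0.15 + -0.93*i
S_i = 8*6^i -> [8, 48, 288, 1728, 10368]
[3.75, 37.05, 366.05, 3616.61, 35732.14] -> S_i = 3.75*9.88^i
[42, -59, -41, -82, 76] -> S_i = Random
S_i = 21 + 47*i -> [21, 68, 115, 162, 209]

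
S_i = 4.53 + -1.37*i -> [4.53, 3.16, 1.79, 0.42, -0.95]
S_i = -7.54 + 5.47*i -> [-7.54, -2.07, 3.4, 8.87, 14.34]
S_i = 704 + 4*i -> [704, 708, 712, 716, 720]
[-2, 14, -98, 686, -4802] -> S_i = -2*-7^i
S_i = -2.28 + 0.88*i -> [-2.28, -1.4, -0.52, 0.36, 1.24]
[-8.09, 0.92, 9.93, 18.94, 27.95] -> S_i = -8.09 + 9.01*i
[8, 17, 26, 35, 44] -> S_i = 8 + 9*i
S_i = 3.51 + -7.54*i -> [3.51, -4.03, -11.57, -19.11, -26.65]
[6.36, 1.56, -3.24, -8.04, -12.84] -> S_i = 6.36 + -4.80*i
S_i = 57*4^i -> [57, 228, 912, 3648, 14592]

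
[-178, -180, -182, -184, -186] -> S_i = -178 + -2*i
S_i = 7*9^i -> [7, 63, 567, 5103, 45927]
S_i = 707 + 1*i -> [707, 708, 709, 710, 711]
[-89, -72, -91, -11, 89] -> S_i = Random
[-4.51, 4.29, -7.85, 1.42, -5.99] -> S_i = Random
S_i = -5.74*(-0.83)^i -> [-5.74, 4.76, -3.95, 3.28, -2.72]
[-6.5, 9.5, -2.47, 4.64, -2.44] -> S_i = Random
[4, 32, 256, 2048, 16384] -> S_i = 4*8^i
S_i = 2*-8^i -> [2, -16, 128, -1024, 8192]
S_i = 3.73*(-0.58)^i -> [3.73, -2.16, 1.25, -0.73, 0.42]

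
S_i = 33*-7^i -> [33, -231, 1617, -11319, 79233]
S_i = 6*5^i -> [6, 30, 150, 750, 3750]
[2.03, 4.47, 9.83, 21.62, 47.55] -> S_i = 2.03*2.20^i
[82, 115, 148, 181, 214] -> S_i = 82 + 33*i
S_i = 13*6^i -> [13, 78, 468, 2808, 16848]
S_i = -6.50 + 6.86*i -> [-6.5, 0.36, 7.22, 14.08, 20.94]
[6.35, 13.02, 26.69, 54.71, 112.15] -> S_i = 6.35*2.05^i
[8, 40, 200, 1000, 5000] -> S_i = 8*5^i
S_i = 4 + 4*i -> [4, 8, 12, 16, 20]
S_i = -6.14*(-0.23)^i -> [-6.14, 1.41, -0.32, 0.07, -0.02]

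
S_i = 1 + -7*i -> [1, -6, -13, -20, -27]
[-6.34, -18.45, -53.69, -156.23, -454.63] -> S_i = -6.34*2.91^i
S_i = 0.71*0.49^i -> [0.71, 0.35, 0.17, 0.08, 0.04]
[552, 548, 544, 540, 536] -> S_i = 552 + -4*i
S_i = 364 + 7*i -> [364, 371, 378, 385, 392]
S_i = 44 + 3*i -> [44, 47, 50, 53, 56]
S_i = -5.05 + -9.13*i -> [-5.05, -14.18, -23.31, -32.44, -41.57]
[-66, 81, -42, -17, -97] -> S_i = Random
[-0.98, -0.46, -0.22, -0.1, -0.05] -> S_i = -0.98*0.47^i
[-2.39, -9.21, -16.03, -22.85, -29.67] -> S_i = -2.39 + -6.82*i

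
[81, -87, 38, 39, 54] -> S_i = Random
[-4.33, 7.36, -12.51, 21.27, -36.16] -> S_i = -4.33*(-1.70)^i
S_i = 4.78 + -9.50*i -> [4.78, -4.72, -14.22, -23.72, -33.22]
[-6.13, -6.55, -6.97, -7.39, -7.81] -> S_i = -6.13 + -0.42*i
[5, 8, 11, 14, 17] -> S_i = 5 + 3*i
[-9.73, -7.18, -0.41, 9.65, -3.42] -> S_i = Random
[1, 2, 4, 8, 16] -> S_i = 1*2^i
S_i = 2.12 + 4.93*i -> [2.12, 7.05, 11.98, 16.91, 21.84]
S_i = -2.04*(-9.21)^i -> [-2.04, 18.79, -173.04, 1593.71, -14678.06]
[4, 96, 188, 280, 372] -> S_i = 4 + 92*i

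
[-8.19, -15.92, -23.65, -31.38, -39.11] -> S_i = -8.19 + -7.73*i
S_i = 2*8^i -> [2, 16, 128, 1024, 8192]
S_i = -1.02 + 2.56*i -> [-1.02, 1.54, 4.1, 6.66, 9.22]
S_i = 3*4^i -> [3, 12, 48, 192, 768]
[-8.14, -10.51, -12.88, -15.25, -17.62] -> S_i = -8.14 + -2.37*i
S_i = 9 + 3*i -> [9, 12, 15, 18, 21]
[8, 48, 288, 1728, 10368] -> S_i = 8*6^i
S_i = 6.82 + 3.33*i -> [6.82, 10.15, 13.48, 16.81, 20.14]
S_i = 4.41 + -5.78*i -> [4.41, -1.37, -7.15, -12.93, -18.71]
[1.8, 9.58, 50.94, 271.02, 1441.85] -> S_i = 1.80*5.32^i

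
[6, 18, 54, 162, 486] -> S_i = 6*3^i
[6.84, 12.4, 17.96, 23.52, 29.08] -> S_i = 6.84 + 5.56*i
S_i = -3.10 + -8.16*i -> [-3.1, -11.26, -19.42, -27.58, -35.74]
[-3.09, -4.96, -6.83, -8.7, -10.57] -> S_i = -3.09 + -1.87*i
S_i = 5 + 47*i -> [5, 52, 99, 146, 193]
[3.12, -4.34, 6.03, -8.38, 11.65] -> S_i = 3.12*(-1.39)^i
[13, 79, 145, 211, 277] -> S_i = 13 + 66*i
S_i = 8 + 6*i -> [8, 14, 20, 26, 32]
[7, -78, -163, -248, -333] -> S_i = 7 + -85*i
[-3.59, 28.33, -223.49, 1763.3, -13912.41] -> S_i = -3.59*(-7.89)^i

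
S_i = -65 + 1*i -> [-65, -64, -63, -62, -61]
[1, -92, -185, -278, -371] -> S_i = 1 + -93*i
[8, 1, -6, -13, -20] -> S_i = 8 + -7*i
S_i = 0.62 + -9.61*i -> [0.62, -8.99, -18.6, -28.21, -37.82]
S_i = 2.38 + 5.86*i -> [2.38, 8.24, 14.1, 19.96, 25.82]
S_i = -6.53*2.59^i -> [-6.53, -16.91, -43.8, -113.45, -293.84]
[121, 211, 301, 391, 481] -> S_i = 121 + 90*i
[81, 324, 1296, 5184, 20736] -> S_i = 81*4^i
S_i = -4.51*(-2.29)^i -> [-4.51, 10.33, -23.65, 54.16, -124.03]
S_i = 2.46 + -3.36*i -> [2.46, -0.9, -4.26, -7.62, -10.98]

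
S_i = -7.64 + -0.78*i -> [-7.64, -8.42, -9.2, -9.98, -10.76]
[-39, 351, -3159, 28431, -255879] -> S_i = -39*-9^i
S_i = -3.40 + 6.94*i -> [-3.4, 3.54, 10.48, 17.42, 24.36]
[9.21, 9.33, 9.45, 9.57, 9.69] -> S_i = 9.21 + 0.12*i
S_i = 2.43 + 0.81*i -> [2.43, 3.24, 4.05, 4.86, 5.67]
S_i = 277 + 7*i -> [277, 284, 291, 298, 305]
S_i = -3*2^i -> [-3, -6, -12, -24, -48]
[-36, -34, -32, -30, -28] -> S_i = -36 + 2*i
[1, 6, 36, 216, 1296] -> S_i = 1*6^i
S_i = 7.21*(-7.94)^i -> [7.21, -57.25, 454.54, -3609.08, 28656.11]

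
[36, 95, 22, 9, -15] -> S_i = Random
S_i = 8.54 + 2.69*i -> [8.54, 11.23, 13.92, 16.61, 19.3]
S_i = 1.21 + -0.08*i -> [1.21, 1.13, 1.05, 0.97, 0.89]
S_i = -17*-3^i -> [-17, 51, -153, 459, -1377]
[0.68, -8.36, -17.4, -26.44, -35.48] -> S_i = 0.68 + -9.04*i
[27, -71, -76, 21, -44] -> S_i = Random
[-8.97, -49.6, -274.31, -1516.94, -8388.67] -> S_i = -8.97*5.53^i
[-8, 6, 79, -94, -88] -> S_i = Random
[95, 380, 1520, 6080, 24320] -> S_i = 95*4^i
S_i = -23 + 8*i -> [-23, -15, -7, 1, 9]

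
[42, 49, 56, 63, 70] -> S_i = 42 + 7*i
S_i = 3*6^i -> [3, 18, 108, 648, 3888]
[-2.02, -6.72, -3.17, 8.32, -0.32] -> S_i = Random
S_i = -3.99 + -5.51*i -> [-3.99, -9.5, -15.01, -20.52, -26.03]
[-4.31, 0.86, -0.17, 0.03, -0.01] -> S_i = -4.31*(-0.20)^i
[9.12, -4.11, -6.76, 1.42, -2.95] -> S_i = Random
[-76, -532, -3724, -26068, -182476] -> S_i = -76*7^i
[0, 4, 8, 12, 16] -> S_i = 0 + 4*i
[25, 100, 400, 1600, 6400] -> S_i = 25*4^i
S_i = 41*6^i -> [41, 246, 1476, 8856, 53136]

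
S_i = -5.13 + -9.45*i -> [-5.13, -14.58, -24.03, -33.48, -42.93]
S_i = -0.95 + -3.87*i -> [-0.95, -4.82, -8.69, -12.56, -16.43]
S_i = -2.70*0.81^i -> [-2.7, -2.19, -1.77, -1.43, -1.16]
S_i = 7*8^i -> [7, 56, 448, 3584, 28672]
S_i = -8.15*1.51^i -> [-8.15, -12.31, -18.58, -28.06, -42.37]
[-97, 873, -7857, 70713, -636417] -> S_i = -97*-9^i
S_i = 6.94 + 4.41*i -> [6.94, 11.35, 15.76, 20.17, 24.58]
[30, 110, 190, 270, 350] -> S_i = 30 + 80*i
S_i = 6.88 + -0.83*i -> [6.88, 6.05, 5.22, 4.39, 3.56]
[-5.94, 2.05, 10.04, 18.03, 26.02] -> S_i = -5.94 + 7.99*i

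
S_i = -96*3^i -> [-96, -288, -864, -2592, -7776]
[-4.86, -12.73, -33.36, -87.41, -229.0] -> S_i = -4.86*2.62^i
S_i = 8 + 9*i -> [8, 17, 26, 35, 44]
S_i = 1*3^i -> [1, 3, 9, 27, 81]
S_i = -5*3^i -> [-5, -15, -45, -135, -405]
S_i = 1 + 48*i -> [1, 49, 97, 145, 193]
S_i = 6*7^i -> [6, 42, 294, 2058, 14406]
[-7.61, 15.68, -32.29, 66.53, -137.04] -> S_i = -7.61*(-2.06)^i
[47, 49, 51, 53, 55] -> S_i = 47 + 2*i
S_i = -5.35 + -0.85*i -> [-5.35, -6.2, -7.05, -7.9, -8.75]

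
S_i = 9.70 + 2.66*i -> [9.7, 12.36, 15.02, 17.68, 20.34]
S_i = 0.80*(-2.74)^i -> [0.8, -2.19, 6.01, -16.46, 45.09]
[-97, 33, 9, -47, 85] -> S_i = Random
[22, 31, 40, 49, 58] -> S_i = 22 + 9*i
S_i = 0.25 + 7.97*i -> [0.25, 8.22, 16.19, 24.16, 32.13]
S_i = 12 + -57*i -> [12, -45, -102, -159, -216]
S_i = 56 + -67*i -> [56, -11, -78, -145, -212]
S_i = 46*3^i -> [46, 138, 414, 1242, 3726]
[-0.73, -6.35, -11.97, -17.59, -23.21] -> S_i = -0.73 + -5.62*i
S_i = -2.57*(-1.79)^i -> [-2.57, 4.6, -8.23, 14.74, -26.38]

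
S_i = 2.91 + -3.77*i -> [2.91, -0.86, -4.63, -8.4, -12.17]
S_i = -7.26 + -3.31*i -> [-7.26, -10.57, -13.88, -17.19, -20.5]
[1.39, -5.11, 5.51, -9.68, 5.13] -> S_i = Random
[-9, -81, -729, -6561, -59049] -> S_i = -9*9^i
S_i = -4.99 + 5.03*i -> [-4.99, 0.04, 5.07, 10.1, 15.13]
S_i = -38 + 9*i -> [-38, -29, -20, -11, -2]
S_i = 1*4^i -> [1, 4, 16, 64, 256]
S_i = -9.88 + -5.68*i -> [-9.88, -15.56, -21.24, -26.92, -32.6]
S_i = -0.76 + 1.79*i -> [-0.76, 1.03, 2.82, 4.61, 6.4]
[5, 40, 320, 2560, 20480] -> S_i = 5*8^i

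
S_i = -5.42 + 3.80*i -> [-5.42, -1.62, 2.18, 5.98, 9.78]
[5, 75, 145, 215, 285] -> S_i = 5 + 70*i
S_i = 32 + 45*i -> [32, 77, 122, 167, 212]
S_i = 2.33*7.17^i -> [2.33, 16.71, 119.78, 858.84, 6157.9]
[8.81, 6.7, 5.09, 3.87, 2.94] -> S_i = 8.81*0.76^i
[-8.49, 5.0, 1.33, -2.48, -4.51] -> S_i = Random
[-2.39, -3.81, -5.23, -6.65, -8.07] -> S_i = -2.39 + -1.42*i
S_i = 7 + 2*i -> [7, 9, 11, 13, 15]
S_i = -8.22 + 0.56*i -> [-8.22, -7.66, -7.1, -6.54, -5.98]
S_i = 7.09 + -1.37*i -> [7.09, 5.72, 4.35, 2.98, 1.61]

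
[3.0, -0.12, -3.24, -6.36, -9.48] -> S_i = 3.00 + -3.12*i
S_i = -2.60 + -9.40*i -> [-2.6, -12.0, -21.4, -30.8, -40.2]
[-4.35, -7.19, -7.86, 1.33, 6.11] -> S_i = Random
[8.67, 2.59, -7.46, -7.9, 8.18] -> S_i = Random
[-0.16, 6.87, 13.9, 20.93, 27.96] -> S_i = -0.16 + 7.03*i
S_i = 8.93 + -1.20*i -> [8.93, 7.73, 6.53, 5.33, 4.13]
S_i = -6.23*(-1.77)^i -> [-6.23, 11.03, -19.52, 34.55, -61.15]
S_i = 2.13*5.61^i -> [2.13, 11.95, 67.04, 376.07, 2109.75]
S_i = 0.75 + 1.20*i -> [0.75, 1.95, 3.15, 4.35, 5.55]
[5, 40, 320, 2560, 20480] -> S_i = 5*8^i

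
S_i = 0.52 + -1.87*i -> [0.52, -1.35, -3.22, -5.09, -6.96]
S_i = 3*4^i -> [3, 12, 48, 192, 768]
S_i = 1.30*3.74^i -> [1.3, 4.86, 18.18, 68.01, 254.35]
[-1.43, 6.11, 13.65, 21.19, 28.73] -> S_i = -1.43 + 7.54*i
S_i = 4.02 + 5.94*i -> [4.02, 9.96, 15.9, 21.84, 27.78]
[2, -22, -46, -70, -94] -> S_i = 2 + -24*i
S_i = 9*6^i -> [9, 54, 324, 1944, 11664]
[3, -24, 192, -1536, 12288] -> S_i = 3*-8^i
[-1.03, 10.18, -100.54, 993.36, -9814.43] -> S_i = -1.03*(-9.88)^i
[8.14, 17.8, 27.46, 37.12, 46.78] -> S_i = 8.14 + 9.66*i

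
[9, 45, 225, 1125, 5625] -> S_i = 9*5^i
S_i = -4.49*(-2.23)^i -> [-4.49, 10.01, -22.33, 49.79, -111.04]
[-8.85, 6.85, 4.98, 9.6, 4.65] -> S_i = Random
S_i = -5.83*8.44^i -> [-5.83, -49.21, -415.29, -3505.06, -29582.74]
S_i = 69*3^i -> [69, 207, 621, 1863, 5589]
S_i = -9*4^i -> [-9, -36, -144, -576, -2304]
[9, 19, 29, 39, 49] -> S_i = 9 + 10*i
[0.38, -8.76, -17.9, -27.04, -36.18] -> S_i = 0.38 + -9.14*i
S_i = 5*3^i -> [5, 15, 45, 135, 405]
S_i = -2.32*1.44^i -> [-2.32, -3.34, -4.81, -6.93, -9.98]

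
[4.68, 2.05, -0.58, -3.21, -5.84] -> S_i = 4.68 + -2.63*i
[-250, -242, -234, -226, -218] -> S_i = -250 + 8*i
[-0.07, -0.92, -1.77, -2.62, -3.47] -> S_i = -0.07 + -0.85*i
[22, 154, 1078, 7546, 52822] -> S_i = 22*7^i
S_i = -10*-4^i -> [-10, 40, -160, 640, -2560]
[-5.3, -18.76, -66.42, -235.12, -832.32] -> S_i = -5.30*3.54^i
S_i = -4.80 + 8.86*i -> [-4.8, 4.06, 12.92, 21.78, 30.64]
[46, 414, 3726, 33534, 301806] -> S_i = 46*9^i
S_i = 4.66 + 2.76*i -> [4.66, 7.42, 10.18, 12.94, 15.7]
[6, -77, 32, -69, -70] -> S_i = Random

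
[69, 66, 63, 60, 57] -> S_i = 69 + -3*i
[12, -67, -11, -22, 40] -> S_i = Random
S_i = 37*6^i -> [37, 222, 1332, 7992, 47952]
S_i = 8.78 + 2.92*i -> [8.78, 11.7, 14.62, 17.54, 20.46]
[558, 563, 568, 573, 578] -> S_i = 558 + 5*i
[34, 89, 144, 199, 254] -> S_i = 34 + 55*i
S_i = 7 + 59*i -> [7, 66, 125, 184, 243]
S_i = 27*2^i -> [27, 54, 108, 216, 432]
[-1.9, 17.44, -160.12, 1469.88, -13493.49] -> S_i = -1.90*(-9.18)^i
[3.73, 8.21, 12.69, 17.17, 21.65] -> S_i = 3.73 + 4.48*i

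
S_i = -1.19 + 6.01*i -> [-1.19, 4.82, 10.83, 16.84, 22.85]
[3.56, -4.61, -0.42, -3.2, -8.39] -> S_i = Random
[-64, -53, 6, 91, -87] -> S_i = Random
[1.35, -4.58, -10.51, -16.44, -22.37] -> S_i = 1.35 + -5.93*i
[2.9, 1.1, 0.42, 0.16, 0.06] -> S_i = 2.90*0.38^i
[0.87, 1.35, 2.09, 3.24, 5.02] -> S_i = 0.87*1.55^i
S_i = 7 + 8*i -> [7, 15, 23, 31, 39]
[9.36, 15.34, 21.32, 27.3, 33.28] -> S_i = 9.36 + 5.98*i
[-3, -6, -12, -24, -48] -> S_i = -3*2^i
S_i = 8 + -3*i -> [8, 5, 2, -1, -4]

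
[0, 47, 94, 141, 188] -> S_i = 0 + 47*i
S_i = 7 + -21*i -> [7, -14, -35, -56, -77]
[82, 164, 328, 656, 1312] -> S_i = 82*2^i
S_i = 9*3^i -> [9, 27, 81, 243, 729]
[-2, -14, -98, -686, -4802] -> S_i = -2*7^i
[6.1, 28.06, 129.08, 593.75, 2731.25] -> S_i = 6.10*4.60^i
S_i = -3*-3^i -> [-3, 9, -27, 81, -243]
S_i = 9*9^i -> [9, 81, 729, 6561, 59049]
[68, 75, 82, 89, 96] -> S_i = 68 + 7*i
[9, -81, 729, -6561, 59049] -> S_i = 9*-9^i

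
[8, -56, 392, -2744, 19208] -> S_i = 8*-7^i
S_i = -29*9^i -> [-29, -261, -2349, -21141, -190269]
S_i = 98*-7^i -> [98, -686, 4802, -33614, 235298]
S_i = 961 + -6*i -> [961, 955, 949, 943, 937]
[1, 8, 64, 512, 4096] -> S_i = 1*8^i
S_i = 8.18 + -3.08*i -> [8.18, 5.1, 2.02, -1.06, -4.14]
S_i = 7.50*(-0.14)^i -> [7.5, -1.05, 0.15, -0.02, 0.0]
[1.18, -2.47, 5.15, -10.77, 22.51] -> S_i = 1.18*(-2.09)^i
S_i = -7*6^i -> [-7, -42, -252, -1512, -9072]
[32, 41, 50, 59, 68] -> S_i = 32 + 9*i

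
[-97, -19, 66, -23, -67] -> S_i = Random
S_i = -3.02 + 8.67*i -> [-3.02, 5.65, 14.32, 22.99, 31.66]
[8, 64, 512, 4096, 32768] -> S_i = 8*8^i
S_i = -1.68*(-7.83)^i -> [-1.68, 13.15, -103.0, 806.48, -6314.75]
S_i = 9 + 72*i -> [9, 81, 153, 225, 297]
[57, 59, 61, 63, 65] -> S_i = 57 + 2*i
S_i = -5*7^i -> [-5, -35, -245, -1715, -12005]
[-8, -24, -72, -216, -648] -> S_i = -8*3^i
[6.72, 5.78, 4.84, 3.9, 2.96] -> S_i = 6.72 + -0.94*i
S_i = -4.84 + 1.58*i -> [-4.84, -3.26, -1.68, -0.1, 1.48]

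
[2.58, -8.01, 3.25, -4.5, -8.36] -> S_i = Random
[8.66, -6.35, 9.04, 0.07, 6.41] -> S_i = Random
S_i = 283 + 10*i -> [283, 293, 303, 313, 323]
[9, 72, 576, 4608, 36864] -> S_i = 9*8^i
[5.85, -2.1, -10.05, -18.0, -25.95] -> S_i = 5.85 + -7.95*i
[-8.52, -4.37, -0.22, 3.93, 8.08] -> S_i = -8.52 + 4.15*i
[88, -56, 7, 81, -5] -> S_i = Random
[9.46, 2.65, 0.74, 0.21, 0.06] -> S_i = 9.46*0.28^i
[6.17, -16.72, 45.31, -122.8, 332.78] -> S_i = 6.17*(-2.71)^i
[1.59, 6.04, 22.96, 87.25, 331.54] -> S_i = 1.59*3.80^i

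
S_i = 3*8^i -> [3, 24, 192, 1536, 12288]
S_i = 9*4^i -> [9, 36, 144, 576, 2304]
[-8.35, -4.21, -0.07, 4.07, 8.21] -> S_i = -8.35 + 4.14*i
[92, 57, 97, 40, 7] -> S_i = Random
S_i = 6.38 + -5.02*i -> [6.38, 1.36, -3.66, -8.68, -13.7]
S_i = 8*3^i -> [8, 24, 72, 216, 648]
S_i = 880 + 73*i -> [880, 953, 1026, 1099, 1172]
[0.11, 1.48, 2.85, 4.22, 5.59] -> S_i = 0.11 + 1.37*i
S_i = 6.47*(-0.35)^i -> [6.47, -2.26, 0.79, -0.28, 0.1]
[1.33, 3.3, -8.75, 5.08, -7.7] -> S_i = Random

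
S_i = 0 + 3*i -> [0, 3, 6, 9, 12]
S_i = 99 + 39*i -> [99, 138, 177, 216, 255]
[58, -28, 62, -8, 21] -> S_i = Random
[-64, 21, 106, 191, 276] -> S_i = -64 + 85*i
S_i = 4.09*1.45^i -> [4.09, 5.93, 8.6, 12.47, 18.08]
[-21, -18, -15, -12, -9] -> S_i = -21 + 3*i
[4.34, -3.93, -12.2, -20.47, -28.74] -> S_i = 4.34 + -8.27*i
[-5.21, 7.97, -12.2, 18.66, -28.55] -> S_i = -5.21*(-1.53)^i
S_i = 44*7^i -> [44, 308, 2156, 15092, 105644]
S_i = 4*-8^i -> [4, -32, 256, -2048, 16384]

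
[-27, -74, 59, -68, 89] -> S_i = Random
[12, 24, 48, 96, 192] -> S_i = 12*2^i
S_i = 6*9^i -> [6, 54, 486, 4374, 39366]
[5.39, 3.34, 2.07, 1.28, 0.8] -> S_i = 5.39*0.62^i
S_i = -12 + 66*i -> [-12, 54, 120, 186, 252]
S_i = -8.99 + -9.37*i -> [-8.99, -18.36, -27.73, -37.1, -46.47]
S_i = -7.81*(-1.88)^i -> [-7.81, 14.68, -27.6, 51.89, -97.56]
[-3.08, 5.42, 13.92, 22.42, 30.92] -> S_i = -3.08 + 8.50*i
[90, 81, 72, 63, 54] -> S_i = 90 + -9*i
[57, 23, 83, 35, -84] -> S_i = Random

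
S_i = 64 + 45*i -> [64, 109, 154, 199, 244]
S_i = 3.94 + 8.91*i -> [3.94, 12.85, 21.76, 30.67, 39.58]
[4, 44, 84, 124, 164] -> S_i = 4 + 40*i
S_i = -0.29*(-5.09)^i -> [-0.29, 1.48, -7.51, 38.24, -194.66]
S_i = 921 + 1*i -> [921, 922, 923, 924, 925]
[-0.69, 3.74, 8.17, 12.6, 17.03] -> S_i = -0.69 + 4.43*i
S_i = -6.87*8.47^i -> [-6.87, -58.19, -492.86, -4174.52, -35358.22]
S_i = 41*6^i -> [41, 246, 1476, 8856, 53136]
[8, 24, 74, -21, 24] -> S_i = Random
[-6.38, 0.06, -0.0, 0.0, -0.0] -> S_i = -6.38*(-0.01)^i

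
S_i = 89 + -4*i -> [89, 85, 81, 77, 73]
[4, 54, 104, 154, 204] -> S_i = 4 + 50*i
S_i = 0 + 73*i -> [0, 73, 146, 219, 292]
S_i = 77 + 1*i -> [77, 78, 79, 80, 81]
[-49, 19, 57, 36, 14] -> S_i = Random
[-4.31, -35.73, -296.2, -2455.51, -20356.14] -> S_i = -4.31*8.29^i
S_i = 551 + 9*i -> [551, 560, 569, 578, 587]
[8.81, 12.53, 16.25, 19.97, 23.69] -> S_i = 8.81 + 3.72*i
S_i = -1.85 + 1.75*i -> [-1.85, -0.1, 1.65, 3.4, 5.15]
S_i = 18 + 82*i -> [18, 100, 182, 264, 346]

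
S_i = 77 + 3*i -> [77, 80, 83, 86, 89]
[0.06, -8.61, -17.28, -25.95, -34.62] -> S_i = 0.06 + -8.67*i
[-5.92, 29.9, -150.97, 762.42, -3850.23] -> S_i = -5.92*(-5.05)^i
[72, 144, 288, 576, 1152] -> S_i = 72*2^i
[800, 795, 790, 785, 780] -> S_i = 800 + -5*i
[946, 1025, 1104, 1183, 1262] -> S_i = 946 + 79*i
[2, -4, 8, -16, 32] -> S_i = 2*-2^i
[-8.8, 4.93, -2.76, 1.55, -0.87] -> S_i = -8.80*(-0.56)^i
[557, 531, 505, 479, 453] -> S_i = 557 + -26*i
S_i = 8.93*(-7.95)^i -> [8.93, -70.99, 564.4, -4486.97, 35671.39]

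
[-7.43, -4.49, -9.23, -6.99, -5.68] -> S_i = Random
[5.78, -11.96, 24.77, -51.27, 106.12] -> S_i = 5.78*(-2.07)^i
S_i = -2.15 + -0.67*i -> [-2.15, -2.82, -3.49, -4.16, -4.83]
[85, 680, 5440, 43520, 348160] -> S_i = 85*8^i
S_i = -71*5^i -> [-71, -355, -1775, -8875, -44375]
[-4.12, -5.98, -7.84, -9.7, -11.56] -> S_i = -4.12 + -1.86*i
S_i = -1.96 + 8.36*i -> [-1.96, 6.4, 14.76, 23.12, 31.48]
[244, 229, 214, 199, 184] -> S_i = 244 + -15*i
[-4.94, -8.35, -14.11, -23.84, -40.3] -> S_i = -4.94*1.69^i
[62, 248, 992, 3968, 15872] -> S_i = 62*4^i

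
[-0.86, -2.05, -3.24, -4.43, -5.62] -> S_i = -0.86 + -1.19*i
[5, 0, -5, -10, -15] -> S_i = 5 + -5*i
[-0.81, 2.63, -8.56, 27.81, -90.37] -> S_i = -0.81*(-3.25)^i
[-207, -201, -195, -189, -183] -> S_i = -207 + 6*i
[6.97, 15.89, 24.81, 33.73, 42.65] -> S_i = 6.97 + 8.92*i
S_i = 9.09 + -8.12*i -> [9.09, 0.97, -7.15, -15.27, -23.39]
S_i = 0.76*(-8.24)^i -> [0.76, -6.26, 51.6, -425.2, 3503.66]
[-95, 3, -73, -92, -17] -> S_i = Random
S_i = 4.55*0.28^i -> [4.55, 1.27, 0.36, 0.1, 0.03]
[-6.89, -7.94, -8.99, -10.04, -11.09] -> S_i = -6.89 + -1.05*i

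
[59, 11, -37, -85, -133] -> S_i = 59 + -48*i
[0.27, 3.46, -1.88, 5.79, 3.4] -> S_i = Random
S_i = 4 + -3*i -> [4, 1, -2, -5, -8]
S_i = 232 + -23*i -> [232, 209, 186, 163, 140]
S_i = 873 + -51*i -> [873, 822, 771, 720, 669]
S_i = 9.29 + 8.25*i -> [9.29, 17.54, 25.79, 34.04, 42.29]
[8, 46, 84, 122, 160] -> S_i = 8 + 38*i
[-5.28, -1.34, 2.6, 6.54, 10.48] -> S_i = -5.28 + 3.94*i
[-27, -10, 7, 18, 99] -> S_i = Random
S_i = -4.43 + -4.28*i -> [-4.43, -8.71, -12.99, -17.27, -21.55]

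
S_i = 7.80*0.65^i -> [7.8, 5.07, 3.3, 2.14, 1.39]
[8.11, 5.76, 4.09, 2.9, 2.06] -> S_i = 8.11*0.71^i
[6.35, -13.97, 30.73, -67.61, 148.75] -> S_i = 6.35*(-2.20)^i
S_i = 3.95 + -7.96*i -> [3.95, -4.01, -11.97, -19.93, -27.89]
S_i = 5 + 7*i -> [5, 12, 19, 26, 33]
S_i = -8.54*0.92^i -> [-8.54, -7.86, -7.23, -6.65, -6.12]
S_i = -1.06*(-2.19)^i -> [-1.06, 2.32, -5.08, 11.13, -24.38]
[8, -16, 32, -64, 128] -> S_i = 8*-2^i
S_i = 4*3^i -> [4, 12, 36, 108, 324]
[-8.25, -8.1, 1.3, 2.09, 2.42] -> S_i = Random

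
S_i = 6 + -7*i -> [6, -1, -8, -15, -22]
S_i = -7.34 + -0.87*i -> [-7.34, -8.21, -9.08, -9.95, -10.82]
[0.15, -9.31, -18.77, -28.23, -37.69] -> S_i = 0.15 + -9.46*i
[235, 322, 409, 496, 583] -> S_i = 235 + 87*i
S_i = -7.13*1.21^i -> [-7.13, -8.63, -10.44, -12.63, -15.28]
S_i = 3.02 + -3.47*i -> [3.02, -0.45, -3.92, -7.39, -10.86]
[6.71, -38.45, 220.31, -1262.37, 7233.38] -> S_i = 6.71*(-5.73)^i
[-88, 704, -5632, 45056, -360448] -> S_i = -88*-8^i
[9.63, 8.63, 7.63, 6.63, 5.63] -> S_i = 9.63 + -1.00*i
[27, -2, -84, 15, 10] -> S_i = Random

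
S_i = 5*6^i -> [5, 30, 180, 1080, 6480]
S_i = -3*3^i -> [-3, -9, -27, -81, -243]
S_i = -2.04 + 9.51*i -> [-2.04, 7.47, 16.98, 26.49, 36.0]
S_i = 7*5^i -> [7, 35, 175, 875, 4375]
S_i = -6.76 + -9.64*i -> [-6.76, -16.4, -26.04, -35.68, -45.32]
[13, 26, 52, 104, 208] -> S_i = 13*2^i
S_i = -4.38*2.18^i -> [-4.38, -9.55, -20.82, -45.38, -98.92]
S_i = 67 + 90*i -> [67, 157, 247, 337, 427]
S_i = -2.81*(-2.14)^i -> [-2.81, 6.01, -12.87, 27.54, -58.93]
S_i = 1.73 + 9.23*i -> [1.73, 10.96, 20.19, 29.42, 38.65]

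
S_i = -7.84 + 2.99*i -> [-7.84, -4.85, -1.86, 1.13, 4.12]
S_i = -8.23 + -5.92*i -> [-8.23, -14.15, -20.07, -25.99, -31.91]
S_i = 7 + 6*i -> [7, 13, 19, 25, 31]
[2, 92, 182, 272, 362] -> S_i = 2 + 90*i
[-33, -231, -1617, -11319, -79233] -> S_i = -33*7^i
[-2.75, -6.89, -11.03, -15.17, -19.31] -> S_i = -2.75 + -4.14*i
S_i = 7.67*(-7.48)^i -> [7.67, -57.37, 429.14, -3209.96, 24010.53]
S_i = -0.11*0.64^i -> [-0.11, -0.07, -0.05, -0.03, -0.02]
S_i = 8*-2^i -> [8, -16, 32, -64, 128]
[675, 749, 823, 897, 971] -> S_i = 675 + 74*i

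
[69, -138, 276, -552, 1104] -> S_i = 69*-2^i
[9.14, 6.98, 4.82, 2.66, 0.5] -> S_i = 9.14 + -2.16*i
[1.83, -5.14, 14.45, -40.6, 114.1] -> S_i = 1.83*(-2.81)^i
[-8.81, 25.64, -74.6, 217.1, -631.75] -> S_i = -8.81*(-2.91)^i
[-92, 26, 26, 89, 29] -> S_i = Random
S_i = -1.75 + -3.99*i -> [-1.75, -5.74, -9.73, -13.72, -17.71]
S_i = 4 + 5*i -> [4, 9, 14, 19, 24]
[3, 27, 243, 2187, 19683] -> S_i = 3*9^i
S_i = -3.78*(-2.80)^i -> [-3.78, 10.58, -29.64, 82.98, -232.34]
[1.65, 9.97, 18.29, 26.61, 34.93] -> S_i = 1.65 + 8.32*i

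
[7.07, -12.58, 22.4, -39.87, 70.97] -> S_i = 7.07*(-1.78)^i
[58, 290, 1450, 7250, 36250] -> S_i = 58*5^i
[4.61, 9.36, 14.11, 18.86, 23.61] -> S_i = 4.61 + 4.75*i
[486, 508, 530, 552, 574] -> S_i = 486 + 22*i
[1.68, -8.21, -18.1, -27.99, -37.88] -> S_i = 1.68 + -9.89*i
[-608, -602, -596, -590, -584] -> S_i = -608 + 6*i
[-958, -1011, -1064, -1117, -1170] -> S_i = -958 + -53*i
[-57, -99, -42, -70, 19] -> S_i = Random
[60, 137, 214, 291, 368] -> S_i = 60 + 77*i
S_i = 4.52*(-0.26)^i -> [4.52, -1.18, 0.31, -0.08, 0.02]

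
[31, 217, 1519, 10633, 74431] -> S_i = 31*7^i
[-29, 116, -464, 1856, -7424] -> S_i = -29*-4^i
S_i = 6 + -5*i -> [6, 1, -4, -9, -14]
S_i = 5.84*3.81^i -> [5.84, 22.25, 84.77, 322.99, 1230.59]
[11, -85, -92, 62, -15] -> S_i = Random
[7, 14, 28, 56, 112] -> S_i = 7*2^i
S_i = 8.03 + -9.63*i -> [8.03, -1.6, -11.23, -20.86, -30.49]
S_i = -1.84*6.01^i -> [-1.84, -11.06, -66.46, -399.43, -2400.58]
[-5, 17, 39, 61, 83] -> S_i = -5 + 22*i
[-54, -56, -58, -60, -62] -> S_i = -54 + -2*i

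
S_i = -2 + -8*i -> [-2, -10, -18, -26, -34]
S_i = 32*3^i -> [32, 96, 288, 864, 2592]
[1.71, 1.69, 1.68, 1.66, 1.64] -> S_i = 1.71*0.99^i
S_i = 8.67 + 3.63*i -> [8.67, 12.3, 15.93, 19.56, 23.19]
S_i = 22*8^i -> [22, 176, 1408, 11264, 90112]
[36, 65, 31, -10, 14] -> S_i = Random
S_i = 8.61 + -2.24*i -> [8.61, 6.37, 4.13, 1.89, -0.35]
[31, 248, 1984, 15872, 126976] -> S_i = 31*8^i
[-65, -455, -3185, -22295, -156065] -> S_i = -65*7^i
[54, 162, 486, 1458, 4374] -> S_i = 54*3^i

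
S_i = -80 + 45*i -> [-80, -35, 10, 55, 100]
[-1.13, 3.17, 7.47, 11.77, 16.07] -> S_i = -1.13 + 4.30*i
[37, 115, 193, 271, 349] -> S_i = 37 + 78*i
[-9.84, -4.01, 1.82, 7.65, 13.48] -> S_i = -9.84 + 5.83*i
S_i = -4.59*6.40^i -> [-4.59, -29.38, -188.01, -1203.24, -7700.74]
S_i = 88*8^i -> [88, 704, 5632, 45056, 360448]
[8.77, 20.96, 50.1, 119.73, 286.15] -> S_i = 8.77*2.39^i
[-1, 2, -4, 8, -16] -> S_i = -1*-2^i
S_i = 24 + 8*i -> [24, 32, 40, 48, 56]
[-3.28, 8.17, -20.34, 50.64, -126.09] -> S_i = -3.28*(-2.49)^i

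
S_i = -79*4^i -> [-79, -316, -1264, -5056, -20224]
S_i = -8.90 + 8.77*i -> [-8.9, -0.13, 8.64, 17.41, 26.18]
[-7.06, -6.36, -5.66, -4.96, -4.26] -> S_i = -7.06 + 0.70*i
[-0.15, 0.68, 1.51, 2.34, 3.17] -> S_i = -0.15 + 0.83*i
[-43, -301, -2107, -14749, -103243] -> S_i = -43*7^i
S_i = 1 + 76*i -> [1, 77, 153, 229, 305]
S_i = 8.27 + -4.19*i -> [8.27, 4.08, -0.11, -4.3, -8.49]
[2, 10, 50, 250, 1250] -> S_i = 2*5^i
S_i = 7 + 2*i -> [7, 9, 11, 13, 15]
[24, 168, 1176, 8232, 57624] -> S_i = 24*7^i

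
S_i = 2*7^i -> [2, 14, 98, 686, 4802]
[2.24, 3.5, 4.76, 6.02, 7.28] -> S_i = 2.24 + 1.26*i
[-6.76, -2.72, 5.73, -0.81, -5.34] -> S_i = Random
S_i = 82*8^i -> [82, 656, 5248, 41984, 335872]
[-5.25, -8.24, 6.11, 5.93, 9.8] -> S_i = Random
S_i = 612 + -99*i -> [612, 513, 414, 315, 216]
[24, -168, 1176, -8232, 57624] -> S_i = 24*-7^i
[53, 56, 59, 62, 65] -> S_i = 53 + 3*i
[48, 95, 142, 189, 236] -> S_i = 48 + 47*i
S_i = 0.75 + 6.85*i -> [0.75, 7.6, 14.45, 21.3, 28.15]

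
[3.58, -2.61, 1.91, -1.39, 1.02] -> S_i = 3.58*(-0.73)^i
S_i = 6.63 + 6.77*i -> [6.63, 13.4, 20.17, 26.94, 33.71]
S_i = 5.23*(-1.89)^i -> [5.23, -9.88, 18.68, -35.31, 66.73]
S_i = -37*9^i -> [-37, -333, -2997, -26973, -242757]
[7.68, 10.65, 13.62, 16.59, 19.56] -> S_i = 7.68 + 2.97*i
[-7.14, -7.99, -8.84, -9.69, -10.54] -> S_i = -7.14 + -0.85*i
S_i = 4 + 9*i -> [4, 13, 22, 31, 40]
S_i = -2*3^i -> [-2, -6, -18, -54, -162]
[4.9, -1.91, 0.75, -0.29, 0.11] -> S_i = 4.90*(-0.39)^i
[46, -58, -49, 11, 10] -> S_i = Random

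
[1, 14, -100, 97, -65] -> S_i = Random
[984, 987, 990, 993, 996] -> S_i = 984 + 3*i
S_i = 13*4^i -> [13, 52, 208, 832, 3328]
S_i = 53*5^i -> [53, 265, 1325, 6625, 33125]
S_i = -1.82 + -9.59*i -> [-1.82, -11.41, -21.0, -30.59, -40.18]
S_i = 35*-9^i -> [35, -315, 2835, -25515, 229635]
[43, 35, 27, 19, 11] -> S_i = 43 + -8*i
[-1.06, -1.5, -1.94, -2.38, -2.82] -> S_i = -1.06 + -0.44*i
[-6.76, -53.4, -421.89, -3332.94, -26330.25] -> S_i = -6.76*7.90^i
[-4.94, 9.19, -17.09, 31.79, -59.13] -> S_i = -4.94*(-1.86)^i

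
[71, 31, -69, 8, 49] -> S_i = Random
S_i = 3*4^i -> [3, 12, 48, 192, 768]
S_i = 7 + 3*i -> [7, 10, 13, 16, 19]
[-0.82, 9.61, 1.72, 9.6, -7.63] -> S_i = Random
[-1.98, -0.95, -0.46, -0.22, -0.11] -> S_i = -1.98*0.48^i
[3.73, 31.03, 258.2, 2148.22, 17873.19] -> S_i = 3.73*8.32^i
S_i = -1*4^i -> [-1, -4, -16, -64, -256]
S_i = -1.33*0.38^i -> [-1.33, -0.51, -0.19, -0.07, -0.03]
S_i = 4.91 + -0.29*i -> [4.91, 4.62, 4.33, 4.04, 3.75]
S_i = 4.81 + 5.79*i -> [4.81, 10.6, 16.39, 22.18, 27.97]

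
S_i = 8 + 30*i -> [8, 38, 68, 98, 128]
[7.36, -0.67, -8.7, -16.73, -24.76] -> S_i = 7.36 + -8.03*i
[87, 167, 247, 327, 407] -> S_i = 87 + 80*i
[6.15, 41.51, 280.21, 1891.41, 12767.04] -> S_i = 6.15*6.75^i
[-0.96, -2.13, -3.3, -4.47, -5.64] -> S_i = -0.96 + -1.17*i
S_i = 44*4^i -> [44, 176, 704, 2816, 11264]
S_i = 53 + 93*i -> [53, 146, 239, 332, 425]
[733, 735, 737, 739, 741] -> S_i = 733 + 2*i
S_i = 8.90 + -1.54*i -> [8.9, 7.36, 5.82, 4.28, 2.74]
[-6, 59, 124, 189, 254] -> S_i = -6 + 65*i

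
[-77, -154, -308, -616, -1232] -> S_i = -77*2^i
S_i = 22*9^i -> [22, 198, 1782, 16038, 144342]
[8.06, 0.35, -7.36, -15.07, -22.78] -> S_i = 8.06 + -7.71*i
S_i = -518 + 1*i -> [-518, -517, -516, -515, -514]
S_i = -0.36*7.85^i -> [-0.36, -2.83, -22.18, -174.15, -1367.04]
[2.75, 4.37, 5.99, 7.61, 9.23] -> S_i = 2.75 + 1.62*i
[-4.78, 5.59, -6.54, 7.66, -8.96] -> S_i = -4.78*(-1.17)^i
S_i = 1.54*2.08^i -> [1.54, 3.2, 6.66, 13.86, 28.83]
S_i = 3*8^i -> [3, 24, 192, 1536, 12288]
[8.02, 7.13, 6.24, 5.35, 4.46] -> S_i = 8.02 + -0.89*i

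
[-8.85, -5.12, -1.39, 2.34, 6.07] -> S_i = -8.85 + 3.73*i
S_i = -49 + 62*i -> [-49, 13, 75, 137, 199]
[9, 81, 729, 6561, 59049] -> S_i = 9*9^i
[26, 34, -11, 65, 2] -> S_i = Random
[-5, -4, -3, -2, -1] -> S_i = -5 + 1*i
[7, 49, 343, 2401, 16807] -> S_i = 7*7^i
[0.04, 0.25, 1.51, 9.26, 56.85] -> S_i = 0.04*6.14^i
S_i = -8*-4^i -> [-8, 32, -128, 512, -2048]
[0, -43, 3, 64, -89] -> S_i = Random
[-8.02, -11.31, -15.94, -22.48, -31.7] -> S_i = -8.02*1.41^i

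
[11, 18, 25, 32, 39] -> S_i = 11 + 7*i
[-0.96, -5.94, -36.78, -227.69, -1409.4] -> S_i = -0.96*6.19^i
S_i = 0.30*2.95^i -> [0.3, 0.88, 2.61, 7.7, 22.72]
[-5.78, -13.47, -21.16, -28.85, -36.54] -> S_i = -5.78 + -7.69*i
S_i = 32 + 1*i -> [32, 33, 34, 35, 36]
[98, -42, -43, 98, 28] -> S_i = Random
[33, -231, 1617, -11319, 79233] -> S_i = 33*-7^i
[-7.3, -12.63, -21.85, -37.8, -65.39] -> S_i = -7.30*1.73^i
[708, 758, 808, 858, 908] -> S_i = 708 + 50*i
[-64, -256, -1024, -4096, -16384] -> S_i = -64*4^i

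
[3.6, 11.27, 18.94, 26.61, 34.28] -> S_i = 3.60 + 7.67*i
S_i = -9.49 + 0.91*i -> [-9.49, -8.58, -7.67, -6.76, -5.85]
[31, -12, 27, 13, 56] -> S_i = Random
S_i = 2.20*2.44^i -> [2.2, 5.37, 13.1, 31.96, 77.98]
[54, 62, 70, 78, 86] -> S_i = 54 + 8*i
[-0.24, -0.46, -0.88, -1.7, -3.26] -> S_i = -0.24*1.92^i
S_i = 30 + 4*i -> [30, 34, 38, 42, 46]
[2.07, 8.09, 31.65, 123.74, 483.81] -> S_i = 2.07*3.91^i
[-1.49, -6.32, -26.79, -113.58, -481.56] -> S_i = -1.49*4.24^i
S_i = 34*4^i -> [34, 136, 544, 2176, 8704]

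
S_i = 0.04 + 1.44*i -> [0.04, 1.48, 2.92, 4.36, 5.8]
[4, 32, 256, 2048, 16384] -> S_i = 4*8^i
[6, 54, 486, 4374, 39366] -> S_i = 6*9^i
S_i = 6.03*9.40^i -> [6.03, 56.68, 532.81, 5008.42, 47079.16]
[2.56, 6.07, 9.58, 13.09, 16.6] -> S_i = 2.56 + 3.51*i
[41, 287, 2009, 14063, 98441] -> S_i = 41*7^i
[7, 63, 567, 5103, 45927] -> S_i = 7*9^i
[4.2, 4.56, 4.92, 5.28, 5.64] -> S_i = 4.20 + 0.36*i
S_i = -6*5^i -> [-6, -30, -150, -750, -3750]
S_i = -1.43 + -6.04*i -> [-1.43, -7.47, -13.51, -19.55, -25.59]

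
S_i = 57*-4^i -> [57, -228, 912, -3648, 14592]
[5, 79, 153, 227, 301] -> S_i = 5 + 74*i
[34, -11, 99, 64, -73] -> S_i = Random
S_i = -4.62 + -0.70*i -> [-4.62, -5.32, -6.02, -6.72, -7.42]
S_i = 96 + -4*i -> [96, 92, 88, 84, 80]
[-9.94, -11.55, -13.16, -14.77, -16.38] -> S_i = -9.94 + -1.61*i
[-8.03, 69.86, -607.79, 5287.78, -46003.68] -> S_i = -8.03*(-8.70)^i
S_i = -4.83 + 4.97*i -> [-4.83, 0.14, 5.11, 10.08, 15.05]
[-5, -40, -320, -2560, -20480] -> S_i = -5*8^i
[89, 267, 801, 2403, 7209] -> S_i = 89*3^i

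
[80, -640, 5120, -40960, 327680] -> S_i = 80*-8^i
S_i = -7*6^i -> [-7, -42, -252, -1512, -9072]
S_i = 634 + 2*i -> [634, 636, 638, 640, 642]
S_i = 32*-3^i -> [32, -96, 288, -864, 2592]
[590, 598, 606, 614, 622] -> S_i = 590 + 8*i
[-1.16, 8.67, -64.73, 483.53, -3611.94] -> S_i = -1.16*(-7.47)^i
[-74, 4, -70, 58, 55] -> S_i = Random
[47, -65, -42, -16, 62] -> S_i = Random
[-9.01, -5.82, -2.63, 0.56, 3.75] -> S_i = -9.01 + 3.19*i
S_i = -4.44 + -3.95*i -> [-4.44, -8.39, -12.34, -16.29, -20.24]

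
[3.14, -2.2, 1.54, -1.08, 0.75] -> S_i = 3.14*(-0.70)^i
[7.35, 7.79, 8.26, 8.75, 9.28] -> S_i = 7.35*1.06^i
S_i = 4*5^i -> [4, 20, 100, 500, 2500]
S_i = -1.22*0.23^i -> [-1.22, -0.28, -0.06, -0.01, -0.0]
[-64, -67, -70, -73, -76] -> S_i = -64 + -3*i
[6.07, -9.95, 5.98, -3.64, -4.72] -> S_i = Random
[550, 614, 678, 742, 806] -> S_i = 550 + 64*i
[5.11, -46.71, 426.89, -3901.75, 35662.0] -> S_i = 5.11*(-9.14)^i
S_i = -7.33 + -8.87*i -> [-7.33, -16.2, -25.07, -33.94, -42.81]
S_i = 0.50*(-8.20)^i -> [0.5, -4.1, 33.62, -275.68, 2260.61]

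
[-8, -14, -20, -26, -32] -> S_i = -8 + -6*i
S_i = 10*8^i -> [10, 80, 640, 5120, 40960]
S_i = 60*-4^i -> [60, -240, 960, -3840, 15360]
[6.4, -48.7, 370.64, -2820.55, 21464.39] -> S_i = 6.40*(-7.61)^i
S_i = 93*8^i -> [93, 744, 5952, 47616, 380928]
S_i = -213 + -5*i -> [-213, -218, -223, -228, -233]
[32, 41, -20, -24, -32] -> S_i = Random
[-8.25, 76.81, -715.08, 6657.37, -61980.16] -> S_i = -8.25*(-9.31)^i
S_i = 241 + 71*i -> [241, 312, 383, 454, 525]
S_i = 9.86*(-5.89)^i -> [9.86, -58.08, 342.06, -2014.76, 11866.92]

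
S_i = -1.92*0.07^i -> [-1.92, -0.13, -0.01, -0.0, -0.0]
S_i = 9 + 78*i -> [9, 87, 165, 243, 321]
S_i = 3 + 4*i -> [3, 7, 11, 15, 19]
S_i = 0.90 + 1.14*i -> [0.9, 2.04, 3.18, 4.32, 5.46]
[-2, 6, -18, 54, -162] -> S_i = -2*-3^i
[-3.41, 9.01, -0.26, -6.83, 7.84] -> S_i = Random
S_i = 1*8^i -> [1, 8, 64, 512, 4096]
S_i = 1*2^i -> [1, 2, 4, 8, 16]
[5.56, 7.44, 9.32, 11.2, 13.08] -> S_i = 5.56 + 1.88*i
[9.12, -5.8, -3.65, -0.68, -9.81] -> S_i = Random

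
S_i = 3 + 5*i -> [3, 8, 13, 18, 23]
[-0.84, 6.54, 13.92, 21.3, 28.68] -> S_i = -0.84 + 7.38*i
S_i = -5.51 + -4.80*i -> [-5.51, -10.31, -15.11, -19.91, -24.71]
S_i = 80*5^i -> [80, 400, 2000, 10000, 50000]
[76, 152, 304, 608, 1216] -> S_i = 76*2^i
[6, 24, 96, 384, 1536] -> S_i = 6*4^i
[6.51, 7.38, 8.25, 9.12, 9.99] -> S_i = 6.51 + 0.87*i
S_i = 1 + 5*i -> [1, 6, 11, 16, 21]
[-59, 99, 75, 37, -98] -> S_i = Random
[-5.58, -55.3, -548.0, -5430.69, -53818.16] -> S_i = -5.58*9.91^i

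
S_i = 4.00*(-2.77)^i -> [4.0, -11.08, 30.69, -85.02, 235.49]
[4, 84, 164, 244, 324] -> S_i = 4 + 80*i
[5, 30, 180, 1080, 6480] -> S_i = 5*6^i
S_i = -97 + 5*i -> [-97, -92, -87, -82, -77]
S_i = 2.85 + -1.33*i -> [2.85, 1.52, 0.19, -1.14, -2.47]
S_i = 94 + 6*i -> [94, 100, 106, 112, 118]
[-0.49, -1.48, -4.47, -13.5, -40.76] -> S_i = -0.49*3.02^i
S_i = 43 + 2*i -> [43, 45, 47, 49, 51]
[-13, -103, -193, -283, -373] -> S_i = -13 + -90*i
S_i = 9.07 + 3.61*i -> [9.07, 12.68, 16.29, 19.9, 23.51]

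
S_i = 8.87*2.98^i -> [8.87, 26.43, 78.77, 234.73, 699.5]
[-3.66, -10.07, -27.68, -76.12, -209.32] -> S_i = -3.66*2.75^i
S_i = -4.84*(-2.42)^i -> [-4.84, 11.71, -28.34, 68.59, -166.0]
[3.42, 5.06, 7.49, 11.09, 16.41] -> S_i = 3.42*1.48^i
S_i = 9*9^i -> [9, 81, 729, 6561, 59049]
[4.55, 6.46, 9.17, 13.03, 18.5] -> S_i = 4.55*1.42^i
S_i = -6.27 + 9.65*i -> [-6.27, 3.38, 13.03, 22.68, 32.33]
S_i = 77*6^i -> [77, 462, 2772, 16632, 99792]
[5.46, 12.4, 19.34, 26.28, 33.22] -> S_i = 5.46 + 6.94*i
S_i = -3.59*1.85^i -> [-3.59, -6.64, -12.29, -22.73, -42.05]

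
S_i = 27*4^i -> [27, 108, 432, 1728, 6912]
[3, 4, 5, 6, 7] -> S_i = 3 + 1*i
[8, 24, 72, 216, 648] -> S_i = 8*3^i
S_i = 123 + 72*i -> [123, 195, 267, 339, 411]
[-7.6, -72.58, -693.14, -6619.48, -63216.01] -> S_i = -7.60*9.55^i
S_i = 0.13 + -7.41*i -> [0.13, -7.28, -14.69, -22.1, -29.51]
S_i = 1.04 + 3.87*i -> [1.04, 4.91, 8.78, 12.65, 16.52]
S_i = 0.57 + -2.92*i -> [0.57, -2.35, -5.27, -8.19, -11.11]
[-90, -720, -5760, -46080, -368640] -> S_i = -90*8^i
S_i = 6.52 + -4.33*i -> [6.52, 2.19, -2.14, -6.47, -10.8]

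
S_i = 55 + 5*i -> [55, 60, 65, 70, 75]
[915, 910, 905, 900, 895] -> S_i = 915 + -5*i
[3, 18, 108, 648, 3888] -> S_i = 3*6^i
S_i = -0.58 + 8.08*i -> [-0.58, 7.5, 15.58, 23.66, 31.74]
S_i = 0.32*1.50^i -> [0.32, 0.48, 0.72, 1.08, 1.62]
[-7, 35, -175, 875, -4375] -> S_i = -7*-5^i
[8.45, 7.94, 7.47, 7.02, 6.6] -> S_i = 8.45*0.94^i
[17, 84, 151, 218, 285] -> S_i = 17 + 67*i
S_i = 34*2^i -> [34, 68, 136, 272, 544]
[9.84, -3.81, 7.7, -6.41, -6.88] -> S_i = Random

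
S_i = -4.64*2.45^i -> [-4.64, -11.37, -27.85, -68.24, -167.18]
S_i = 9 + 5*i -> [9, 14, 19, 24, 29]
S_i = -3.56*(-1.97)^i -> [-3.56, 7.01, -13.82, 27.22, -53.62]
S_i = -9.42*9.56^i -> [-9.42, -90.06, -860.93, -8230.47, -78683.28]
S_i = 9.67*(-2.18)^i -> [9.67, -21.08, 45.96, -100.18, 218.4]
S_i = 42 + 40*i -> [42, 82, 122, 162, 202]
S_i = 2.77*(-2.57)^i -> [2.77, -7.12, 18.3, -47.02, 120.84]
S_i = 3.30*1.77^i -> [3.3, 5.84, 10.34, 18.3, 32.39]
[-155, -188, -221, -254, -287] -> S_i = -155 + -33*i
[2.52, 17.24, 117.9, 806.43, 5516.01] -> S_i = 2.52*6.84^i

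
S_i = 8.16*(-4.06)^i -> [8.16, -33.13, 134.51, -546.1, 2217.15]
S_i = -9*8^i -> [-9, -72, -576, -4608, -36864]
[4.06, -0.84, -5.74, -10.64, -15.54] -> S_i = 4.06 + -4.90*i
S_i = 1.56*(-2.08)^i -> [1.56, -3.24, 6.75, -14.04, 29.2]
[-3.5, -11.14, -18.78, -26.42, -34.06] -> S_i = -3.50 + -7.64*i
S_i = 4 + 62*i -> [4, 66, 128, 190, 252]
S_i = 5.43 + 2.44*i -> [5.43, 7.87, 10.31, 12.75, 15.19]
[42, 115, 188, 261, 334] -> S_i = 42 + 73*i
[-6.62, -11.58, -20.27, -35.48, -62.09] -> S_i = -6.62*1.75^i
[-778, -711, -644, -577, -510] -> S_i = -778 + 67*i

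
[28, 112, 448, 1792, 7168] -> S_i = 28*4^i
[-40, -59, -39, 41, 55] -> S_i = Random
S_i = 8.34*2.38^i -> [8.34, 19.85, 47.24, 112.43, 267.59]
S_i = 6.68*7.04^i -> [6.68, 47.03, 331.07, 2330.74, 16408.43]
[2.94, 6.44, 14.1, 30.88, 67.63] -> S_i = 2.94*2.19^i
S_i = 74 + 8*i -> [74, 82, 90, 98, 106]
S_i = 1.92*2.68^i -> [1.92, 5.15, 13.79, 36.96, 99.05]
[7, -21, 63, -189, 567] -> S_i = 7*-3^i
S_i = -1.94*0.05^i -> [-1.94, -0.1, -0.0, -0.0, -0.0]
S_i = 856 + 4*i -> [856, 860, 864, 868, 872]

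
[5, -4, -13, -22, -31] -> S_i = 5 + -9*i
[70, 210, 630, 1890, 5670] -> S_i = 70*3^i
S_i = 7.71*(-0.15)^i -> [7.71, -1.16, 0.17, -0.03, 0.0]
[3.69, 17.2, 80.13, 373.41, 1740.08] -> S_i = 3.69*4.66^i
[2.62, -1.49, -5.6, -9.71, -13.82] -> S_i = 2.62 + -4.11*i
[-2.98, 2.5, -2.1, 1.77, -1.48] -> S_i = -2.98*(-0.84)^i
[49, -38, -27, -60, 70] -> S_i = Random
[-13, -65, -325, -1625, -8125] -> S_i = -13*5^i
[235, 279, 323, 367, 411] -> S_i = 235 + 44*i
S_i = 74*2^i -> [74, 148, 296, 592, 1184]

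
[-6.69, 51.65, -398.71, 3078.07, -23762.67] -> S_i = -6.69*(-7.72)^i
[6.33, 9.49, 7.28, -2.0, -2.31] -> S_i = Random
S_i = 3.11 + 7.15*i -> [3.11, 10.26, 17.41, 24.56, 31.71]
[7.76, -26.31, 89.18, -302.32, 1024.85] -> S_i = 7.76*(-3.39)^i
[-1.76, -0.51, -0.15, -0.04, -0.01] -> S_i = -1.76*0.29^i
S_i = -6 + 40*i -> [-6, 34, 74, 114, 154]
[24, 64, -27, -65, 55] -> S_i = Random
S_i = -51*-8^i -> [-51, 408, -3264, 26112, -208896]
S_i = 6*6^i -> [6, 36, 216, 1296, 7776]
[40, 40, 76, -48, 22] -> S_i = Random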